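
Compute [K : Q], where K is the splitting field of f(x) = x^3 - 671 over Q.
[K : Q] = 6

The roots of x^3 - 671 are ∛671, ω∛671, ω^2∛671 where ω = e^(2πi/3) is a primitive cube root of unity, so K = Q(∛671, ω). Now [Q(∛671):Q] = 3 (since 671 is not a perfect cube, x^3 - 671 is irreducible) and [Q(ω):Q] = 2. Both 2 and 3 divide [K:Q], and [K:Q] ≤ 3·2 = 6, so [K:Q] = 6. (Equivalently: Q(∛671) ⊂ R but ω ∉ R, so [K : Q(∛671)] = 2.)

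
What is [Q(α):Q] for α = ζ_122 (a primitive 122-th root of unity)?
[Q(α):Q] = 60

The minimal polynomial of ζ_122 over Q is the 122-th cyclotomic polynomial Φ_122(x), which is irreducible over Q and has degree φ(122) = 60. Hence [Q(α):Q] = φ(122) = 60.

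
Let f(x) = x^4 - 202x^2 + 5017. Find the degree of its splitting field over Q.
[K : Q] = 4

Solving the quadratic in x^2: x^2 = (202 ± √(202^2 - 4·5017))/2 = (202 ± √20736)/2 = (202 ± 144)/2, giving x^2 = 29 or x^2 = 173. So f(x) = (x^2 - 29)(x^2 - 173) and the roots of f are ±√29, ±√173. Hence the splitting field is K = Q(√29, √173). Since 29 and 173 are distinct squarefree integers > 1, their product 5017 is not a perfect square, so √173 ∉ Q(√29). By the tower law [K:Q] = [Q(√29,√173):Q(√29)] · [Q(√29):Q] = 2 · 2 = 4.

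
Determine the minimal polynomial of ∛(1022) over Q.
m_α(x) = x^3 - 1022

α satisfies α^3 = 1022, so x^3 - 1022 annihilates α. By the rational root test, a rational root p/q (in lowest terms) of x^3 - 1022 would satisfy p^3 = 1022 q^3, forcing q = 1 and p^3 = 1022; but 1022 is not a perfect cube, contradiction. A monic cubic over Q with no rational root is irreducible (any nontrivial factorization would include a linear factor). Hence x^3 - 1022 is the minimal polynomial of α, and in particular [Q(α):Q] = 3.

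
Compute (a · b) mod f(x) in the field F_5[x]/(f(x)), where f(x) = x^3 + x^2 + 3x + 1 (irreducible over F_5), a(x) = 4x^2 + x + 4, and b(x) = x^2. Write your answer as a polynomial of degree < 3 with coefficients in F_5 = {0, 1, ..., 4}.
a · b ≡ 3 (mod f(x))

Multiply in F_5[x]: a(x)·b(x) = (4x^2 + x + 4)·(x^2) = 4x^4 + x^3 + 4x^2. This has degree ≥ 3, so divide by f(x) over F_5: 4x^4 + x^3 + 4x^2 = (4x + 2)·(x^3 + x^2 + 3x + 1) + (3). Hence a·b ≡ 3 (mod f). (F_5[x]/(f) is a field with 5^3 = 125 elements since f is irreducible of degree 3.)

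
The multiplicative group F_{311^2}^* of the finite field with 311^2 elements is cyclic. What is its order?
|F_{311^2}^*| = 96720

F_{311^2} has 311^2 = 96721 elements; its multiplicative group consists of all nonzero elements, so |F_{311^2}^*| = 96721 - 1 = 96720. (It is cyclic since any finite subgroup of the multiplicative group of a field is cyclic.)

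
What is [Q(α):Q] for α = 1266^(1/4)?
[Q(α):Q] = 4

α is a root of x^4 - 1266. By Eisenstein's criterion at the prime p = 2 (which divides the constant term 1266 but p^2 = 4 does not, since 1266 is squarefree), x^4 - 1266 is irreducible over Q. Hence [Q(α):Q] = 4.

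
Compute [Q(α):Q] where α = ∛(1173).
[Q(α):Q] = 3

The minimal polynomial of α is x^3 - 1173, irreducible over Q since 1173 is not a perfect cube (so x^3 - 1173 has no rational root). Hence [Q(α):Q] = deg(m_α) = 3.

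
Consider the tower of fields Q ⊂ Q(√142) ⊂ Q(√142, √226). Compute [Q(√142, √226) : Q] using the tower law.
[Q(√142, √226) : Q] = 4

[Q(√142):Q] = 2 (min poly x^2 - 142, irreducible since 142 is squarefree > 1). For the top step, suppose √226 ∈ Q(√142), say √226 = c + d√142 with c, d ∈ Q. Squaring: 226 = c^2 + 142d^2 + 2cd√142. Since √142 ∉ Q this forces 2cd = 0. If d = 0 then √226 = c ∈ Q, contradicting 226 squarefree > 1. If c = 0 then 226 = 142d^2, so 142·226 = (142d)^2 is a perfect square in Q — but 142·226 = 32092 is not a perfect square (since 142 and 226 are distinct squarefree integers). Contradiction. Hence √226 ∉ Q(√142), so x^2 - 226 stays irreducible over Q(√142) and [Q(√142, √226) : Q(√142)] = 2. By the tower law, [Q(√142, √226) : Q] = 2 · 2 = 4.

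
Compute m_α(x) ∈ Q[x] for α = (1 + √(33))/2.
m_α(x) = x^2 - x - 8

From 2α - 1 = √(33), squaring gives (2α - 1)^2 = 33, i.e. 4α^2 - 4α + 1 = 33, so α^2 - α + (1 - 33)/4 = 0. Since 33 ≡ 1 (mod 4), (1 - 33)/4 = -8 ∈ Z. The polynomial x^2 - x - 8 has discriminant 1 - 4·(-8) = 33, which is not a perfect square in Q (d = 33 is squarefree and ≠ 1), so x^2 - x - 8 is irreducible over Q. It is the minimal polynomial of α.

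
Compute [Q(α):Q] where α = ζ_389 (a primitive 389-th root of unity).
[Q(α):Q] = 388

The minimal polynomial of ζ_389 over Q is the 389-th cyclotomic polynomial Φ_389(x), which is irreducible over Q and has degree φ(389) = 388. Hence [Q(α):Q] = φ(389) = 388.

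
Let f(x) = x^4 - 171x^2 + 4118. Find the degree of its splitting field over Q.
[K : Q] = 4

Solving the quadratic in x^2: x^2 = (171 ± √(171^2 - 4·4118))/2 = (171 ± √12769)/2 = (171 ± 113)/2, giving x^2 = 142 or x^2 = 29. So f(x) = (x^2 - 142)(x^2 - 29) and the roots of f are ±√142, ±√29. Hence the splitting field is K = Q(√142, √29). Since 142 and 29 are distinct squarefree integers > 1, their product 4118 is not a perfect square, so √29 ∉ Q(√142). By the tower law [K:Q] = [Q(√142,√29):Q(√142)] · [Q(√142):Q] = 2 · 2 = 4.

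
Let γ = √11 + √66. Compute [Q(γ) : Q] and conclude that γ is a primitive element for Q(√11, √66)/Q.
[Q(γ) : Q] = 4 (equivalently, Q(γ) = Q(√11, √66))

Obviously Q(γ) ⊆ Q(√11, √66), and [Q(√11, √66):Q] = 4 (since 11, 66 are distinct squarefree integers > 1 with 726 not a perfect square). To show equality we compute the minimal polynomial of γ. From γ = √11 + √66: γ^2 = 11 + 2√(726) + 66 = 77 + 2√(726), so γ^2 - 77 = 2√(726); squaring, (γ^2 - 77)^2 = 4·726, i.e. γ^4 - 154γ^2 + 5929 - 2904 = 0, i.e. γ^4 - 154γ^2 + 3025 = 0. So γ is a root of x^4 - 154x^2 + 3025. This polynomial is irreducible over Q: it has no rational root (each ±√11 ± √66 is irrational), and any factorization into two quadratics over Q would force √(726) ∈ Q (pairing opposite roots) or √11, √66 ∈ Q (other pairings), all impossible. Hence [Q(γ):Q] = 4 = [Q(√11, √66):Q], so Q(γ) = Q(√11, √66).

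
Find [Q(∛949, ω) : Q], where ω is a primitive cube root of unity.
[Q(∛949, ω) : Q] = 6

[Q(∛949):Q] = 3 (min poly x^3 - 949, irreducible since 949 is not a perfect cube). [Q(ω):Q] = 2 (min poly x^2 + x + 1). Since Q(∛949) ⊂ R and ω ∉ R, we have ω ∉ Q(∛949), so x^2 + x + 1 remains irreducible over Q(∛949) and [Q(∛949, ω) : Q(∛949)] = 2. By the tower law, [Q(∛949, ω) : Q] = 3 · 2 = 6. (In fact Q(∛949, ω) is the splitting field of x^3 - 949 over Q.)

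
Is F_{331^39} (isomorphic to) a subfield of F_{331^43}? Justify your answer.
No: F_{331^39} is not a subfield of F_{331^43}

F_{p^m} embeds in F_{p^n} iff m | n. Here 39 ∤ 43 (since 43 = 1·39 + 4 with remainder 4 ≠ 0), so F_{331^39} is not a subfield of F_{331^43}. Equivalently: if it were, the tower law would give 39 = [F_{331^39}:F_331] dividing [F_{331^43}:F_331] = 43, contradiction.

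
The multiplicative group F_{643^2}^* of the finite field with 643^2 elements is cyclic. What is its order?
|F_{643^2}^*| = 413448

F_{643^2} has 643^2 = 413449 elements; its multiplicative group consists of all nonzero elements, so |F_{643^2}^*| = 413449 - 1 = 413448. (It is cyclic since any finite subgroup of the multiplicative group of a field is cyclic.)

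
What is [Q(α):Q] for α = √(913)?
[Q(α):Q] = 2

[Q(α):Q] equals the degree of the minimal polynomial of α. Here α^2 = 913 and x^2 - 913 is irreducible (d = 913 is squarefree, ≠ 1, hence not a square), so deg(m_α) = 2. Thus [Q(α):Q] = 2.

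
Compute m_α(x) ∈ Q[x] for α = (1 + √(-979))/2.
m_α(x) = x^2 - x + 245

From 2α - 1 = √(-979), squaring gives (2α - 1)^2 = -979, i.e. 4α^2 - 4α + 1 = -979, so α^2 - α + (1 + 979)/4 = 0. Since -979 ≡ 1 (mod 4), (1 + 979)/4 = 245 ∈ Z. The polynomial x^2 - x + 245 has discriminant 1 - 4·(245) = -979, which is not a perfect square in Q (d = -979 is squarefree and ≠ 1), so x^2 - x + 245 is irreducible over Q. It is the minimal polynomial of α.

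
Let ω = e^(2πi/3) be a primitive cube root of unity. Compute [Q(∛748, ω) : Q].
[Q(∛748, ω) : Q] = 6

[Q(∛748):Q] = 3 (min poly x^3 - 748, irreducible since 748 is not a perfect cube). [Q(ω):Q] = 2 (min poly x^2 + x + 1). Since Q(∛748) ⊂ R and ω ∉ R, we have ω ∉ Q(∛748), so x^2 + x + 1 remains irreducible over Q(∛748) and [Q(∛748, ω) : Q(∛748)] = 2. By the tower law, [Q(∛748, ω) : Q] = 3 · 2 = 6. (In fact Q(∛748, ω) is the splitting field of x^3 - 748 over Q.)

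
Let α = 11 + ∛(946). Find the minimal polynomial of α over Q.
m_α(x) = x^3 - 33x^2 + 363x - 2277

Set β = α - 11 = ∛(946), so β^3 = 946. Then (α - 11)^3 - 946 = 0, i.e. α is a root of g(x) = (x - 11)^3 - 946 = x^3 - 33x^2 + 363x - 2277. Since g(x) = h(x - 11) where h(x) = x^3 - 946, and h is irreducible over Q (because 946 is not a perfect cube, so h has no rational root, and a monic cubic with no rational root is irreducible), g is also irreducible (irreducibility is preserved under the substitution x → x - 11). Hence m_α(x) = x^3 - 33x^2 + 363x - 2277.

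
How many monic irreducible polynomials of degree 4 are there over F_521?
There are 18419986260 monic irreducible polynomials of degree 4 over F_521

Each element of F_{521^4} that lies in no proper subfield is a root of exactly one monic irreducible of degree 4 over F_521, and each such polynomial has 4 distinct roots in F_{521^4}. By Möbius inversion the count is N_521(4) = (1/4) Σ_{d|4} μ(4/d) · 521^d = (1/4)(μ(4)·521^1 + μ(2)·521^2 + μ(1)·521^4) = 73679945040/4 = 18419986260.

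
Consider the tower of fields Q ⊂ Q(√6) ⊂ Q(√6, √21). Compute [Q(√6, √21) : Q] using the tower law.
[Q(√6, √21) : Q] = 4

[Q(√6):Q] = 2 (min poly x^2 - 6, irreducible since 6 is squarefree > 1). For the top step, suppose √21 ∈ Q(√6), say √21 = c + d√6 with c, d ∈ Q. Squaring: 21 = c^2 + 6d^2 + 2cd√6. Since √6 ∉ Q this forces 2cd = 0. If d = 0 then √21 = c ∈ Q, contradicting 21 squarefree > 1. If c = 0 then 21 = 6d^2, so 6·21 = (6d)^2 is a perfect square in Q — but 6·21 = 126 is not a perfect square (since 6 and 21 are distinct squarefree integers). Contradiction. Hence √21 ∉ Q(√6), so x^2 - 21 stays irreducible over Q(√6) and [Q(√6, √21) : Q(√6)] = 2. By the tower law, [Q(√6, √21) : Q] = 2 · 2 = 4.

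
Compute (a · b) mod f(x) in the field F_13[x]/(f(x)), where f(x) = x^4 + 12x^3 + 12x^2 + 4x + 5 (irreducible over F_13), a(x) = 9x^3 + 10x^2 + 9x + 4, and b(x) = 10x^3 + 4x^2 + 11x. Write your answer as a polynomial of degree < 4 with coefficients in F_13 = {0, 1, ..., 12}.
a · b ≡ 12x^3 + 8x^2 + 10x + 5 (mod f(x))

Multiply in F_13[x]: a(x)·b(x) = (9x^3 + 10x^2 + 9x + 4)·(10x^3 + 4x^2 + 11x) = 12x^6 + 6x^5 + 8x^4 + 4x^3 + 11x^2 + 5x. This has degree ≥ 4, so divide by f(x) over F_13: 12x^6 + 6x^5 + 8x^4 + 4x^3 + 11x^2 + 5x = (12x^2 + 5x + 12)·(x^4 + 12x^3 + 12x^2 + 4x + 5) + (12x^3 + 8x^2 + 10x + 5). Hence a·b ≡ 12x^3 + 8x^2 + 10x + 5 (mod f). (F_13[x]/(f) is a field with 13^4 = 28561 elements since f is irreducible of degree 4.)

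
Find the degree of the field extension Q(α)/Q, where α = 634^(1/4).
[Q(α):Q] = 4

α is a root of x^4 - 634. By Eisenstein's criterion at the prime p = 2 (which divides the constant term 634 but p^2 = 4 does not, since 634 is squarefree), x^4 - 634 is irreducible over Q. Hence [Q(α):Q] = 4.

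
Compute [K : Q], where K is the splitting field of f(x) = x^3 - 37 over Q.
[K : Q] = 6

The roots of x^3 - 37 are ∛37, ω∛37, ω^2∛37 where ω = e^(2πi/3) is a primitive cube root of unity, so K = Q(∛37, ω). Now [Q(∛37):Q] = 3 (since 37 is not a perfect cube, x^3 - 37 is irreducible) and [Q(ω):Q] = 2. Both 2 and 3 divide [K:Q], and [K:Q] ≤ 3·2 = 6, so [K:Q] = 6. (Equivalently: Q(∛37) ⊂ R but ω ∉ R, so [K : Q(∛37)] = 2.)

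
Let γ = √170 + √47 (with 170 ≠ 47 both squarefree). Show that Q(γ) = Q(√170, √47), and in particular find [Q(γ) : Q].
[Q(γ) : Q] = 4 (equivalently, Q(γ) = Q(√170, √47))

Obviously Q(γ) ⊆ Q(√170, √47), and [Q(√170, √47):Q] = 4 (since 170, 47 are distinct squarefree integers > 1 with 7990 not a perfect square). To show equality we compute the minimal polynomial of γ. From γ = √170 + √47: γ^2 = 170 + 2√(7990) + 47 = 217 + 2√(7990), so γ^2 - 217 = 2√(7990); squaring, (γ^2 - 217)^2 = 4·7990, i.e. γ^4 - 434γ^2 + 47089 - 31960 = 0, i.e. γ^4 - 434γ^2 + 15129 = 0. So γ is a root of x^4 - 434x^2 + 15129. This polynomial is irreducible over Q: it has no rational root (each ±√170 ± √47 is irrational), and any factorization into two quadratics over Q would force √(7990) ∈ Q (pairing opposite roots) or √170, √47 ∈ Q (other pairings), all impossible. Hence [Q(γ):Q] = 4 = [Q(√170, √47):Q], so Q(γ) = Q(√170, √47).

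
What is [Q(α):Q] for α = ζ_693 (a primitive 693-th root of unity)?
[Q(α):Q] = 360

The minimal polynomial of ζ_693 over Q is the 693-th cyclotomic polynomial Φ_693(x), which is irreducible over Q and has degree φ(693) = 360. Hence [Q(α):Q] = φ(693) = 360.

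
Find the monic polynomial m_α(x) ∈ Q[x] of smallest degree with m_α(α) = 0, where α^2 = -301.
m_α(x) = x^2 + 301

α satisfies α^2 + 301 = 0, so x^2 + 301 annihilates α. Since d = -301 is squarefree and ≠ 1, it is not a perfect square in Q, so x^2 + 301 has no rational root and is therefore irreducible over Q (a degree-2 polynomial over a field is irreducible iff it has no root). Hence m_α(x) = x^2 + 301.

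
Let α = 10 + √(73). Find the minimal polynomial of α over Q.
m_α(x) = x^2 - 20x + 27

From α - 10 = √(73), squaring gives (α - 10)^2 = 73, i.e. α^2 - 20α + 100 = 73, so α^2 - 20α + 27 = 0. The discriminant of x^2 - 20x + 27 is (-20)^2 - 4·(27) = 400 - 108 = 292, and 4·(73) is not a perfect square in Q since 73 is squarefree and ≠ 1. Hence x^2 - 20x + 27 is irreducible over Q and is the minimal polynomial of α.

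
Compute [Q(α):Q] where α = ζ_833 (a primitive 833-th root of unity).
[Q(α):Q] = 672

The minimal polynomial of ζ_833 over Q is the 833-th cyclotomic polynomial Φ_833(x), which is irreducible over Q and has degree φ(833) = 672. Hence [Q(α):Q] = φ(833) = 672.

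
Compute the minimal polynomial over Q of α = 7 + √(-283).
m_α(x) = x^2 - 14x + 332

From α - 7 = √(-283), squaring gives (α - 7)^2 = -283, i.e. α^2 - 14α + 49 = -283, so α^2 - 14α + 332 = 0. The discriminant of x^2 - 14x + 332 is (-14)^2 - 4·(332) = 196 - 1328 = -1132, and 4·(-283) is not a perfect square in Q since -283 is squarefree and ≠ 1. Hence x^2 - 14x + 332 is irreducible over Q and is the minimal polynomial of α.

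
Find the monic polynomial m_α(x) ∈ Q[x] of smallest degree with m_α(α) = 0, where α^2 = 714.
m_α(x) = x^2 - 714

α satisfies α^2 - 714 = 0, so x^2 - 714 annihilates α. Since d = 714 is squarefree and ≠ 1, it is not a perfect square in Q, so x^2 - 714 has no rational root and is therefore irreducible over Q (a degree-2 polynomial over a field is irreducible iff it has no root). Hence m_α(x) = x^2 - 714.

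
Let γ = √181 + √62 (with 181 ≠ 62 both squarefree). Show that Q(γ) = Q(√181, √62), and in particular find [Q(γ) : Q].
[Q(γ) : Q] = 4 (equivalently, Q(γ) = Q(√181, √62))

Obviously Q(γ) ⊆ Q(√181, √62), and [Q(√181, √62):Q] = 4 (since 181, 62 are distinct squarefree integers > 1 with 11222 not a perfect square). To show equality we compute the minimal polynomial of γ. From γ = √181 + √62: γ^2 = 181 + 2√(11222) + 62 = 243 + 2√(11222), so γ^2 - 243 = 2√(11222); squaring, (γ^2 - 243)^2 = 4·11222, i.e. γ^4 - 486γ^2 + 59049 - 44888 = 0, i.e. γ^4 - 486γ^2 + 14161 = 0. So γ is a root of x^4 - 486x^2 + 14161. This polynomial is irreducible over Q: it has no rational root (each ±√181 ± √62 is irrational), and any factorization into two quadratics over Q would force √(11222) ∈ Q (pairing opposite roots) or √181, √62 ∈ Q (other pairings), all impossible. Hence [Q(γ):Q] = 4 = [Q(√181, √62):Q], so Q(γ) = Q(√181, √62).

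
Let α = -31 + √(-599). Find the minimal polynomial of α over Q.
m_α(x) = x^2 + 62x + 1560

From α + 31 = √(-599), squaring gives (α + 31)^2 = -599, i.e. α^2 + 62α + 961 = -599, so α^2 + 62α + 1560 = 0. The discriminant of x^2 + 62x + 1560 is (62)^2 - 4·(1560) = 3844 - 6240 = -2396, and 4·(-599) is not a perfect square in Q since -599 is squarefree and ≠ 1. Hence x^2 + 62x + 1560 is irreducible over Q and is the minimal polynomial of α.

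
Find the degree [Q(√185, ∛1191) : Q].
[Q(√185, ∛1191) : Q] = 6

Let L = Q(√185, ∛1191). Since Q(√185) ⊂ L and [Q(√185):Q] = 2, the tower law gives 2 | [L:Q]. Likewise Q(∛1191) ⊂ L with [Q(∛1191):Q] = 3 (because 1191 is not a perfect cube), so 3 | [L:Q]. As gcd(2,3) = 1, [L:Q] is divisible by 6. Conversely L is generated over Q by √185 and ∛1191, so [L:Q] ≤ 2·3 = 6. Therefore [Q(√185, ∛1191) : Q] = 6.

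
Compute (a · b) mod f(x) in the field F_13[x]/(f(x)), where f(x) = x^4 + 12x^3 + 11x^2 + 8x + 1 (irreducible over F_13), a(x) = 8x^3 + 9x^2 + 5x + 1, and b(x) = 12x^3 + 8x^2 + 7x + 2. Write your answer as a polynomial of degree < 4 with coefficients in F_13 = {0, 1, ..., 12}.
a · b ≡ x^3 + x^2 + 12x + 4 (mod f(x))

Multiply in F_13[x]: a(x)·b(x) = (8x^3 + 9x^2 + 5x + 1)·(12x^3 + 8x^2 + 7x + 2) = 5x^6 + 3x^5 + 6x^4 + x^3 + 9x^2 + 4x + 2. This has degree ≥ 4, so divide by f(x) over F_13: 5x^6 + 3x^5 + 6x^4 + x^3 + 9x^2 + 4x + 2 = (5x^2 + 8x + 11)·(x^4 + 12x^3 + 11x^2 + 8x + 1) + (x^3 + x^2 + 12x + 4). Hence a·b ≡ x^3 + x^2 + 12x + 4 (mod f). (F_13[x]/(f) is a field with 13^4 = 28561 elements since f is irreducible of degree 4.)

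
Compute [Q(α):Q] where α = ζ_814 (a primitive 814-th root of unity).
[Q(α):Q] = 360

The minimal polynomial of ζ_814 over Q is the 814-th cyclotomic polynomial Φ_814(x), which is irreducible over Q and has degree φ(814) = 360. Hence [Q(α):Q] = φ(814) = 360.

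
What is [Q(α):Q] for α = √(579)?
[Q(α):Q] = 2

[Q(α):Q] equals the degree of the minimal polynomial of α. Here α^2 = 579 and x^2 - 579 is irreducible (d = 579 is squarefree, ≠ 1, hence not a square), so deg(m_α) = 2. Thus [Q(α):Q] = 2.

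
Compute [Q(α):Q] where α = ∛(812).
[Q(α):Q] = 3

The minimal polynomial of α is x^3 - 812, irreducible over Q since 812 is not a perfect cube (so x^3 - 812 has no rational root). Hence [Q(α):Q] = deg(m_α) = 3.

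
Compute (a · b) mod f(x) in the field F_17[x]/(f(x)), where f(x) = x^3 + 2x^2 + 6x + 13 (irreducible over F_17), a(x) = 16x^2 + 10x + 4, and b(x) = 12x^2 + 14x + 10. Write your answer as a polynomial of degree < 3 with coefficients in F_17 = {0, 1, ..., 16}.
a · b ≡ 7x^2 + 8x + 16 (mod f(x))

Multiply in F_17[x]: a(x)·b(x) = (16x^2 + 10x + 4)·(12x^2 + 14x + 10) = 5x^4 + 4x^3 + 8x^2 + 3x + 6. This has degree ≥ 3, so divide by f(x) over F_17: 5x^4 + 4x^3 + 8x^2 + 3x + 6 = (5x + 11)·(x^3 + 2x^2 + 6x + 13) + (7x^2 + 8x + 16). Hence a·b ≡ 7x^2 + 8x + 16 (mod f). (F_17[x]/(f) is a field with 17^3 = 4913 elements since f is irreducible of degree 3.)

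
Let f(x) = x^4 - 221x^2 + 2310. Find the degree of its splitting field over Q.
[K : Q] = 4

Solving the quadratic in x^2: x^2 = (221 ± √(221^2 - 4·2310))/2 = (221 ± √39601)/2 = (221 ± 199)/2, giving x^2 = 210 or x^2 = 11. So f(x) = (x^2 - 210)(x^2 - 11) and the roots of f are ±√210, ±√11. Hence the splitting field is K = Q(√210, √11). Since 210 and 11 are distinct squarefree integers > 1, their product 2310 is not a perfect square, so √11 ∉ Q(√210). By the tower law [K:Q] = [Q(√210,√11):Q(√210)] · [Q(√210):Q] = 2 · 2 = 4.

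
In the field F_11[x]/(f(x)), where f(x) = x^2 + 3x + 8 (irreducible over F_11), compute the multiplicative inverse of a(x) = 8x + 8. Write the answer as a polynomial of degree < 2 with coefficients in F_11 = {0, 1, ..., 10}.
a(x)^(-1) ≡ 8x + 5 (mod f(x))

Since f is irreducible over F_11, F_11[x]/(f) is a field and a(x) ≠ 0 has an inverse. Apply the extended Euclidean algorithm to f(x) and a(x) in F_11[x]: f(x) = (7x + 3)·a(x) + (6). The last nonzero remainder is the constant 6 = gcd(f, a) in F_11. Back-substituting through the division chain expresses 6 = s(x)·a(x) + t(x)·f(x) with s(x) ≡ 4x + 8 (mod f), so (4x + 8)·a(x) ≡ 6 (mod f). Multiplying by 6^(-1) ≡ 2 in F_11 gives a(x)^(-1) ≡ 2·(4x + 8) ≡ 8x + 5 (mod f). Check: (8x + 8)·(8x + 5) = 9x^2 + 5x + 7 ≡ 1 (mod x^2 + 3x + 8).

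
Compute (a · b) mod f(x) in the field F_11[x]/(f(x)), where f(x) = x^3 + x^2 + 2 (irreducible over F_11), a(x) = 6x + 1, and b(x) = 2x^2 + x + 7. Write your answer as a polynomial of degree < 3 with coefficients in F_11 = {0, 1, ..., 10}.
a · b ≡ 7x^2 + 10x + 5 (mod f(x))

Multiply in F_11[x]: a(x)·b(x) = (6x + 1)·(2x^2 + x + 7) = x^3 + 8x^2 + 10x + 7. This has degree ≥ 3, so divide by f(x) over F_11: x^3 + 8x^2 + 10x + 7 = (1)·(x^3 + x^2 + 2) + (7x^2 + 10x + 5). Hence a·b ≡ 7x^2 + 10x + 5 (mod f). (F_11[x]/(f) is a field with 11^3 = 1331 elements since f is irreducible of degree 3.)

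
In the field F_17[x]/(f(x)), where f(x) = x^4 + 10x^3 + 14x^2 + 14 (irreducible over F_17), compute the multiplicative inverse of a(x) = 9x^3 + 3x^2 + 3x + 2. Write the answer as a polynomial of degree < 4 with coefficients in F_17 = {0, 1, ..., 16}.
a(x)^(-1) ≡ 9x^3 + 9x^2 + 7x + 6 (mod f(x))

Since f is irreducible over F_17, F_17[x]/(f) is a field and a(x) ≠ 0 has an inverse. Apply the extended Euclidean algorithm to f(x) and a(x) in F_17[x]: f(x) = (2x + 8)·a(x) + (x^2 + 6x + 15);  a(x) = (9x)·(x^2 + 6x + 15) + (4x + 2);  (x^2 + 6x + 15) = (13x + 12)·(4x + 2) + (8). The last nonzero remainder is the constant 8 = gcd(f, a) in F_17. Back-substituting through the division chain expresses 8 = s(x)·a(x) + t(x)·f(x) with s(x) ≡ 4x^3 + 4x^2 + 5x + 14 (mod f), so (4x^3 + 4x^2 + 5x + 14)·a(x) ≡ 8 (mod f). Multiplying by 8^(-1) ≡ 15 in F_17 gives a(x)^(-1) ≡ 15·(4x^3 + 4x^2 + 5x + 14) ≡ 9x^3 + 9x^2 + 7x + 6 (mod f). Check: (9x^3 + 3x^2 + 3x + 2)·(9x^3 + 9x^2 + 7x + 6) = 13x^6 + 6x^5 + 15x^4 + x^3 + 6x^2 + 15x + 12 ≡ 1 (mod x^4 + 10x^3 + 14x^2 + 14).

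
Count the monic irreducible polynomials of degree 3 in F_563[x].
There are 59484328 monic irreducible polynomials of degree 3 over F_563

Each element of F_{563^3} that lies in no proper subfield is a root of exactly one monic irreducible of degree 3 over F_563, and each such polynomial has 3 distinct roots in F_{563^3}. By Möbius inversion the count is N_563(3) = (1/3) Σ_{d|3} μ(3/d) · 563^d = (1/3)(μ(3)·563^1 + μ(1)·563^3) = 178452984/3 = 59484328.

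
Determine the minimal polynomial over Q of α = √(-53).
m_α(x) = x^2 + 53

α satisfies α^2 + 53 = 0, so x^2 + 53 annihilates α. Since d = -53 is squarefree and ≠ 1, it is not a perfect square in Q, so x^2 + 53 has no rational root and is therefore irreducible over Q (a degree-2 polynomial over a field is irreducible iff it has no root). Hence m_α(x) = x^2 + 53.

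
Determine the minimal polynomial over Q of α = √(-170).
m_α(x) = x^2 + 170

α satisfies α^2 + 170 = 0, so x^2 + 170 annihilates α. Since d = -170 is squarefree and ≠ 1, it is not a perfect square in Q, so x^2 + 170 has no rational root and is therefore irreducible over Q (a degree-2 polynomial over a field is irreducible iff it has no root). Hence m_α(x) = x^2 + 170.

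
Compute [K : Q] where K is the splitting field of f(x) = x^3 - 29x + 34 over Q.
[K : Q] = 6

By the rational root test, any rational root of the monic integer polynomial f(x) = x^3 - 29x + 34 must be an integer dividing the constant term 34, i.e. one of ±{1, 2, 17, 34}. Evaluating: f(1) = 6, f(-1) = 62, f(2) = -16, f(-2) = 84, f(17) = 4454, f(-17) = -4386, f(34) = 38352, f(-34) = -38284; none is 0, so f has no rational root and is therefore irreducible over Q (a cubic with no linear factor over a field is irreducible). For an irreducible cubic, the Galois group is A_3 or S_3 according as the discriminant disc(f) = -4a^3 - 27b^2 = -4·(-29)^3 - 27·(34)^2 = 66344 is or is not a square in Q. Here disc(f) = 66344 is not a perfect square in Q, so the Galois group of f over Q is not contained in A_3 and must be all of S_3. The splitting field has degree |S_3| = 6 over Q, so [K : Q] = 6.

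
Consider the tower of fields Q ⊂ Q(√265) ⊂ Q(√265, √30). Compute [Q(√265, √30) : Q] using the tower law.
[Q(√265, √30) : Q] = 4

[Q(√265):Q] = 2 (min poly x^2 - 265, irreducible since 265 is squarefree > 1). For the top step, suppose √30 ∈ Q(√265), say √30 = c + d√265 with c, d ∈ Q. Squaring: 30 = c^2 + 265d^2 + 2cd√265. Since √265 ∉ Q this forces 2cd = 0. If d = 0 then √30 = c ∈ Q, contradicting 30 squarefree > 1. If c = 0 then 30 = 265d^2, so 265·30 = (265d)^2 is a perfect square in Q — but 265·30 = 7950 is not a perfect square (since 265 and 30 are distinct squarefree integers). Contradiction. Hence √30 ∉ Q(√265), so x^2 - 30 stays irreducible over Q(√265) and [Q(√265, √30) : Q(√265)] = 2. By the tower law, [Q(√265, √30) : Q] = 2 · 2 = 4.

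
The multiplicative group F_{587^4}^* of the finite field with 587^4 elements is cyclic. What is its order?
|F_{587^4}^*| = 118727795760

F_{587^4} has 587^4 = 118727795761 elements; its multiplicative group consists of all nonzero elements, so |F_{587^4}^*| = 118727795761 - 1 = 118727795760. (It is cyclic since any finite subgroup of the multiplicative group of a field is cyclic.)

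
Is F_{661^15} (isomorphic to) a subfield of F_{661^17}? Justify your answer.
No: F_{661^15} is not a subfield of F_{661^17}

F_{p^m} embeds in F_{p^n} iff m | n. Here 15 ∤ 17 (since 17 = 1·15 + 2 with remainder 2 ≠ 0), so F_{661^15} is not a subfield of F_{661^17}. Equivalently: if it were, the tower law would give 15 = [F_{661^15}:F_661] dividing [F_{661^17}:F_661] = 17, contradiction.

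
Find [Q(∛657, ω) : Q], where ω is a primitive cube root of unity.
[Q(∛657, ω) : Q] = 6

[Q(∛657):Q] = 3 (min poly x^3 - 657, irreducible since 657 is not a perfect cube). [Q(ω):Q] = 2 (min poly x^2 + x + 1). Since Q(∛657) ⊂ R and ω ∉ R, we have ω ∉ Q(∛657), so x^2 + x + 1 remains irreducible over Q(∛657) and [Q(∛657, ω) : Q(∛657)] = 2. By the tower law, [Q(∛657, ω) : Q] = 3 · 2 = 6. (In fact Q(∛657, ω) is the splitting field of x^3 - 657 over Q.)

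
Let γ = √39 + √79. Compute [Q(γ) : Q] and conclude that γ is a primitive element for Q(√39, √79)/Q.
[Q(γ) : Q] = 4 (equivalently, Q(γ) = Q(√39, √79))

Obviously Q(γ) ⊆ Q(√39, √79), and [Q(√39, √79):Q] = 4 (since 39, 79 are distinct squarefree integers > 1 with 3081 not a perfect square). To show equality we compute the minimal polynomial of γ. From γ = √39 + √79: γ^2 = 39 + 2√(3081) + 79 = 118 + 2√(3081), so γ^2 - 118 = 2√(3081); squaring, (γ^2 - 118)^2 = 4·3081, i.e. γ^4 - 236γ^2 + 13924 - 12324 = 0, i.e. γ^4 - 236γ^2 + 1600 = 0. So γ is a root of x^4 - 236x^2 + 1600. This polynomial is irreducible over Q: it has no rational root (each ±√39 ± √79 is irrational), and any factorization into two quadratics over Q would force √(3081) ∈ Q (pairing opposite roots) or √39, √79 ∈ Q (other pairings), all impossible. Hence [Q(γ):Q] = 4 = [Q(√39, √79):Q], so Q(γ) = Q(√39, √79).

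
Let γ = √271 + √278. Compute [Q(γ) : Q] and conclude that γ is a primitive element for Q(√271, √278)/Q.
[Q(γ) : Q] = 4 (equivalently, Q(γ) = Q(√271, √278))

Obviously Q(γ) ⊆ Q(√271, √278), and [Q(√271, √278):Q] = 4 (since 271, 278 are distinct squarefree integers > 1 with 75338 not a perfect square). To show equality we compute the minimal polynomial of γ. From γ = √271 + √278: γ^2 = 271 + 2√(75338) + 278 = 549 + 2√(75338), so γ^2 - 549 = 2√(75338); squaring, (γ^2 - 549)^2 = 4·75338, i.e. γ^4 - 1098γ^2 + 301401 - 301352 = 0, i.e. γ^4 - 1098γ^2 + 49 = 0. So γ is a root of x^4 - 1098x^2 + 49. This polynomial is irreducible over Q: it has no rational root (each ±√271 ± √278 is irrational), and any factorization into two quadratics over Q would force √(75338) ∈ Q (pairing opposite roots) or √271, √278 ∈ Q (other pairings), all impossible. Hence [Q(γ):Q] = 4 = [Q(√271, √278):Q], so Q(γ) = Q(√271, √278).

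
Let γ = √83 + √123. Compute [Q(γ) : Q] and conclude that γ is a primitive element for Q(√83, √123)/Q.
[Q(γ) : Q] = 4 (equivalently, Q(γ) = Q(√83, √123))

Obviously Q(γ) ⊆ Q(√83, √123), and [Q(√83, √123):Q] = 4 (since 83, 123 are distinct squarefree integers > 1 with 10209 not a perfect square). To show equality we compute the minimal polynomial of γ. From γ = √83 + √123: γ^2 = 83 + 2√(10209) + 123 = 206 + 2√(10209), so γ^2 - 206 = 2√(10209); squaring, (γ^2 - 206)^2 = 4·10209, i.e. γ^4 - 412γ^2 + 42436 - 40836 = 0, i.e. γ^4 - 412γ^2 + 1600 = 0. So γ is a root of x^4 - 412x^2 + 1600. This polynomial is irreducible over Q: it has no rational root (each ±√83 ± √123 is irrational), and any factorization into two quadratics over Q would force √(10209) ∈ Q (pairing opposite roots) or √83, √123 ∈ Q (other pairings), all impossible. Hence [Q(γ):Q] = 4 = [Q(√83, √123):Q], so Q(γ) = Q(√83, √123).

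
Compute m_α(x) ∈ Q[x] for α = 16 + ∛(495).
m_α(x) = x^3 - 48x^2 + 768x - 4591

Set β = α - 16 = ∛(495), so β^3 = 495. Then (α - 16)^3 - 495 = 0, i.e. α is a root of g(x) = (x - 16)^3 - 495 = x^3 - 48x^2 + 768x - 4591. Since g(x) = h(x - 16) where h(x) = x^3 - 495, and h is irreducible over Q (because 495 is not a perfect cube, so h has no rational root, and a monic cubic with no rational root is irreducible), g is also irreducible (irreducibility is preserved under the substitution x → x - 16). Hence m_α(x) = x^3 - 48x^2 + 768x - 4591.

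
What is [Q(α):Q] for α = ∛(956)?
[Q(α):Q] = 3

The minimal polynomial of α is x^3 - 956, irreducible over Q since 956 is not a perfect cube (so x^3 - 956 has no rational root). Hence [Q(α):Q] = deg(m_α) = 3.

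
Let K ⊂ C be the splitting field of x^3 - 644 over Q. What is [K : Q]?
[K : Q] = 6

The roots of x^3 - 644 are ∛644, ω∛644, ω^2∛644 where ω = e^(2πi/3) is a primitive cube root of unity, so K = Q(∛644, ω). Now [Q(∛644):Q] = 3 (since 644 is not a perfect cube, x^3 - 644 is irreducible) and [Q(ω):Q] = 2. Both 2 and 3 divide [K:Q], and [K:Q] ≤ 3·2 = 6, so [K:Q] = 6. (Equivalently: Q(∛644) ⊂ R but ω ∉ R, so [K : Q(∛644)] = 2.)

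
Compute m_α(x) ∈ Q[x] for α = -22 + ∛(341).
m_α(x) = x^3 + 66x^2 + 1452x + 10307

Set β = α + 22 = ∛(341), so β^3 = 341. Then (α + 22)^3 - 341 = 0, i.e. α is a root of g(x) = (x + 22)^3 - 341 = x^3 + 66x^2 + 1452x + 10307. Since g(x) = h(x + 22) where h(x) = x^3 - 341, and h is irreducible over Q (because 341 is not a perfect cube, so h has no rational root, and a monic cubic with no rational root is irreducible), g is also irreducible (irreducibility is preserved under the substitution x → x + 22). Hence m_α(x) = x^3 + 66x^2 + 1452x + 10307.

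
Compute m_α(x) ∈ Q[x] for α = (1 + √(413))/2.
m_α(x) = x^2 - x - 103

From 2α - 1 = √(413), squaring gives (2α - 1)^2 = 413, i.e. 4α^2 - 4α + 1 = 413, so α^2 - α + (1 - 413)/4 = 0. Since 413 ≡ 1 (mod 4), (1 - 413)/4 = -103 ∈ Z. The polynomial x^2 - x - 103 has discriminant 1 - 4·(-103) = 413, which is not a perfect square in Q (d = 413 is squarefree and ≠ 1), so x^2 - x - 103 is irreducible over Q. It is the minimal polynomial of α.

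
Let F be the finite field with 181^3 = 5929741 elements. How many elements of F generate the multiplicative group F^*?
There are φ(5929740) = 1550016 primitive elements

F_q^* is cyclic of order q - 1 = 5929740. A cyclic group of order m has exactly φ(m) generators. Here m = 5929740 = 2^2 · 3^3 · 5 · 79 · 139, so the number of primitive elements is φ(5929740) = 1550016.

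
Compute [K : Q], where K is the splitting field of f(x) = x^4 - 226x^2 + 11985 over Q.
[K : Q] = 4

Solving the quadratic in x^2: x^2 = (226 ± √(226^2 - 4·11985))/2 = (226 ± √3136)/2 = (226 ± 56)/2, giving x^2 = 85 or x^2 = 141. So f(x) = (x^2 - 85)(x^2 - 141) and the roots of f are ±√85, ±√141. Hence the splitting field is K = Q(√85, √141). Since 85 and 141 are distinct squarefree integers > 1, their product 11985 is not a perfect square, so √141 ∉ Q(√85). By the tower law [K:Q] = [Q(√85,√141):Q(√85)] · [Q(√85):Q] = 2 · 2 = 4.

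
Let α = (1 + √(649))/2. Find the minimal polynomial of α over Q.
m_α(x) = x^2 - x - 162

From 2α - 1 = √(649), squaring gives (2α - 1)^2 = 649, i.e. 4α^2 - 4α + 1 = 649, so α^2 - α + (1 - 649)/4 = 0. Since 649 ≡ 1 (mod 4), (1 - 649)/4 = -162 ∈ Z. The polynomial x^2 - x - 162 has discriminant 1 - 4·(-162) = 649, which is not a perfect square in Q (d = 649 is squarefree and ≠ 1), so x^2 - x - 162 is irreducible over Q. It is the minimal polynomial of α.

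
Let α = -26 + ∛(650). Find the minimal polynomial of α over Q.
m_α(x) = x^3 + 78x^2 + 2028x + 16926

Set β = α + 26 = ∛(650), so β^3 = 650. Then (α + 26)^3 - 650 = 0, i.e. α is a root of g(x) = (x + 26)^3 - 650 = x^3 + 78x^2 + 2028x + 16926. Since g(x) = h(x + 26) where h(x) = x^3 - 650, and h is irreducible over Q (because 650 is not a perfect cube, so h has no rational root, and a monic cubic with no rational root is irreducible), g is also irreducible (irreducibility is preserved under the substitution x → x + 26). Hence m_α(x) = x^3 + 78x^2 + 2028x + 16926.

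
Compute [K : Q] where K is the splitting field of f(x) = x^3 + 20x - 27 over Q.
[K : Q] = 6

By the rational root test, any rational root of the monic integer polynomial f(x) = x^3 + 20x - 27 must be an integer dividing the constant term -27, i.e. one of ±{1, 3, 9, 27}. Evaluating: f(1) = -6, f(-1) = -48, f(3) = 60, f(-3) = -114, f(9) = 882, f(-9) = -936, f(27) = 20196, f(-27) = -20250; none is 0, so f has no rational root and is therefore irreducible over Q (a cubic with no linear factor over a field is irreducible). For an irreducible cubic, the Galois group is A_3 or S_3 according as the discriminant disc(f) = -4a^3 - 27b^2 = -4·(20)^3 - 27·(-27)^2 = -51683 is or is not a square in Q. Here disc(f) = -51683 is not a perfect square in Q, so the Galois group of f over Q is not contained in A_3 and must be all of S_3. The splitting field has degree |S_3| = 6 over Q, so [K : Q] = 6.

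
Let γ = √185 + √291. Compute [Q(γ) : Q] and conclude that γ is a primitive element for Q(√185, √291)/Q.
[Q(γ) : Q] = 4 (equivalently, Q(γ) = Q(√185, √291))

Obviously Q(γ) ⊆ Q(√185, √291), and [Q(√185, √291):Q] = 4 (since 185, 291 are distinct squarefree integers > 1 with 53835 not a perfect square). To show equality we compute the minimal polynomial of γ. From γ = √185 + √291: γ^2 = 185 + 2√(53835) + 291 = 476 + 2√(53835), so γ^2 - 476 = 2√(53835); squaring, (γ^2 - 476)^2 = 4·53835, i.e. γ^4 - 952γ^2 + 226576 - 215340 = 0, i.e. γ^4 - 952γ^2 + 11236 = 0. So γ is a root of x^4 - 952x^2 + 11236. This polynomial is irreducible over Q: it has no rational root (each ±√185 ± √291 is irrational), and any factorization into two quadratics over Q would force √(53835) ∈ Q (pairing opposite roots) or √185, √291 ∈ Q (other pairings), all impossible. Hence [Q(γ):Q] = 4 = [Q(√185, √291):Q], so Q(γ) = Q(√185, √291).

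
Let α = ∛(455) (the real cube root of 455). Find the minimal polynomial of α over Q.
m_α(x) = x^3 - 455

α satisfies α^3 = 455, so x^3 - 455 annihilates α. By the rational root test, a rational root p/q (in lowest terms) of x^3 - 455 would satisfy p^3 = 455 q^3, forcing q = 1 and p^3 = 455; but 455 is not a perfect cube, contradiction. A monic cubic over Q with no rational root is irreducible (any nontrivial factorization would include a linear factor). Hence x^3 - 455 is the minimal polynomial of α, and in particular [Q(α):Q] = 3.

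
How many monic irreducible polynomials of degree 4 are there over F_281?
There are 1558690140 monic irreducible polynomials of degree 4 over F_281

Each element of F_{281^4} that lies in no proper subfield is a root of exactly one monic irreducible of degree 4 over F_281, and each such polynomial has 4 distinct roots in F_{281^4}. By Möbius inversion the count is N_281(4) = (1/4) Σ_{d|4} μ(4/d) · 281^d = (1/4)(μ(4)·281^1 + μ(2)·281^2 + μ(1)·281^4) = 6234760560/4 = 1558690140.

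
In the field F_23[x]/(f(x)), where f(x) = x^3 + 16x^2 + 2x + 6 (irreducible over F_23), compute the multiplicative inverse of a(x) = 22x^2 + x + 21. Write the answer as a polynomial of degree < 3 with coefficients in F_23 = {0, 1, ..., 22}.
a(x)^(-1) ≡ 12x^2 + 21x + 14 (mod f(x))

Since f is irreducible over F_23, F_23[x]/(f) is a field and a(x) ≠ 0 has an inverse. Apply the extended Euclidean algorithm to f(x) and a(x) in F_23[x]: f(x) = (22x + 6)·a(x) + (17x + 18);  a(x) = (4x + 8)·(17x + 18) + (15). The last nonzero remainder is the constant 15 = gcd(f, a) in F_23. Back-substituting through the division chain expresses 15 = s(x)·a(x) + t(x)·f(x) with s(x) ≡ 19x^2 + 16x + 3 (mod f), so (19x^2 + 16x + 3)·a(x) ≡ 15 (mod f). Multiplying by 15^(-1) ≡ 20 in F_23 gives a(x)^(-1) ≡ 20·(19x^2 + 16x + 3) ≡ 12x^2 + 21x + 14 (mod f). Check: (22x^2 + x + 21)·(12x^2 + 21x + 14) = 11x^4 + 14x^3 + 6x^2 + 18x + 18 ≡ 1 (mod x^3 + 16x^2 + 2x + 6).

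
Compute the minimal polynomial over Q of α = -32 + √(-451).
m_α(x) = x^2 + 64x + 1475

From α + 32 = √(-451), squaring gives (α + 32)^2 = -451, i.e. α^2 + 64α + 1024 = -451, so α^2 + 64α + 1475 = 0. The discriminant of x^2 + 64x + 1475 is (64)^2 - 4·(1475) = 4096 - 5900 = -1804, and 4·(-451) is not a perfect square in Q since -451 is squarefree and ≠ 1. Hence x^2 + 64x + 1475 is irreducible over Q and is the minimal polynomial of α.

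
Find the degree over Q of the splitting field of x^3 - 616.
[K : Q] = 6

The roots of x^3 - 616 are ∛616, ω∛616, ω^2∛616 where ω = e^(2πi/3) is a primitive cube root of unity, so K = Q(∛616, ω). Now [Q(∛616):Q] = 3 (since 616 is not a perfect cube, x^3 - 616 is irreducible) and [Q(ω):Q] = 2. Both 2 and 3 divide [K:Q], and [K:Q] ≤ 3·2 = 6, so [K:Q] = 6. (Equivalently: Q(∛616) ⊂ R but ω ∉ R, so [K : Q(∛616)] = 2.)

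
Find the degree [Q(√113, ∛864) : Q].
[Q(√113, ∛864) : Q] = 6

Let L = Q(√113, ∛864). Since Q(√113) ⊂ L and [Q(√113):Q] = 2, the tower law gives 2 | [L:Q]. Likewise Q(∛864) ⊂ L with [Q(∛864):Q] = 3 (because 864 is not a perfect cube), so 3 | [L:Q]. As gcd(2,3) = 1, [L:Q] is divisible by 6. Conversely L is generated over Q by √113 and ∛864, so [L:Q] ≤ 2·3 = 6. Therefore [Q(√113, ∛864) : Q] = 6.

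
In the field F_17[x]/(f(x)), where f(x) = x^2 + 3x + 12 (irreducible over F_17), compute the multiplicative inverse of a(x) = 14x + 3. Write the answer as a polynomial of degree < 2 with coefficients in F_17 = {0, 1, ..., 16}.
a(x)^(-1) ≡ 11x + 10 (mod f(x))

Since f is irreducible over F_17, F_17[x]/(f) is a field and a(x) ≠ 0 has an inverse. Apply the extended Euclidean algorithm to f(x) and a(x) in F_17[x]: f(x) = (11x + 10)·a(x) + (16). The last nonzero remainder is the constant 16 = gcd(f, a) in F_17. Back-substituting through the division chain expresses 16 = s(x)·a(x) + t(x)·f(x) with s(x) ≡ 6x + 7 (mod f), so (6x + 7)·a(x) ≡ 16 (mod f). Multiplying by 16^(-1) ≡ 16 in F_17 gives a(x)^(-1) ≡ 16·(6x + 7) ≡ 11x + 10 (mod f). Check: (14x + 3)·(11x + 10) = x^2 + 3x + 13 ≡ 1 (mod x^2 + 3x + 12).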